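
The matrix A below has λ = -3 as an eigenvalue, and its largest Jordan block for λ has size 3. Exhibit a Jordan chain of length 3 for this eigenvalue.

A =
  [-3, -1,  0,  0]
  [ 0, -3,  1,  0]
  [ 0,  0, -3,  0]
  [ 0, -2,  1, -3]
A Jordan chain for λ = -3 of length 3:
v_1 = (-1, 0, 0, -2)ᵀ
v_2 = (0, 1, 0, 1)ᵀ
v_3 = (0, 0, 1, 0)ᵀ

Let N = A − (-3)·I. We want v_3 with N^3 v_3 = 0 but N^2 v_3 ≠ 0; then v_{j-1} := N · v_j for j = 3, …, 2.

Pick v_3 = (0, 0, 1, 0)ᵀ.
Then v_2 = N · v_3 = (0, 1, 0, 1)ᵀ.
Then v_1 = N · v_2 = (-1, 0, 0, -2)ᵀ.

Sanity check: (A − (-3)·I) v_1 = (0, 0, 0, 0)ᵀ = 0. ✓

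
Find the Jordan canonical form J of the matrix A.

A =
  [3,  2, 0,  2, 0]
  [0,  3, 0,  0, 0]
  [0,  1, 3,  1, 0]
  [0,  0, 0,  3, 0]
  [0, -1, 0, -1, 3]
J_2(3) ⊕ J_1(3) ⊕ J_1(3) ⊕ J_1(3)

The characteristic polynomial is
  det(x·I − A) = x^5 - 15*x^4 + 90*x^3 - 270*x^2 + 405*x - 243 = (x - 3)^5

Eigenvalues and multiplicities (the geometric multiplicity of λ is n − rank(A − λI), which equals the number of Jordan blocks for λ):
  λ = 3: algebraic multiplicity = 5, geometric multiplicity = 4

Determining the block sizes for each eigenvalue:
  λ = 3: 4 blocks summing to 5 forces exactly one block of size 2 and the rest size 1 → block sizes [2, 1, 1, 1]

Assembling the blocks gives a Jordan form
J =
  [3, 1, 0, 0, 0]
  [0, 3, 0, 0, 0]
  [0, 0, 3, 0, 0]
  [0, 0, 0, 3, 0]
  [0, 0, 0, 0, 3]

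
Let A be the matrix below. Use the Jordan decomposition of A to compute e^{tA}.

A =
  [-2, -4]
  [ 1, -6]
e^{tA} =
  [2*t*exp(-4*t) + exp(-4*t), -4*t*exp(-4*t)]
  [t*exp(-4*t), -2*t*exp(-4*t) + exp(-4*t)]

Strategy: write A = P · J · P⁻¹ where J is a Jordan canonical form, so e^{tA} = P · e^{tJ} · P⁻¹, and e^{tJ} can be computed block-by-block.

A has Jordan form
J =
  [-4,  1]
  [ 0, -4]
(up to reordering of blocks).

Per-block formulas:
  For a 2×2 Jordan block J_2(-4): exp(t · J_2(-4)) = e^(-4t)·(I + t·N), where N is the 2×2 nilpotent shift.

After assembling e^{tJ} and conjugating by P, we get:

e^{tA} =
  [2*t*exp(-4*t) + exp(-4*t), -4*t*exp(-4*t)]
  [t*exp(-4*t), -2*t*exp(-4*t) + exp(-4*t)]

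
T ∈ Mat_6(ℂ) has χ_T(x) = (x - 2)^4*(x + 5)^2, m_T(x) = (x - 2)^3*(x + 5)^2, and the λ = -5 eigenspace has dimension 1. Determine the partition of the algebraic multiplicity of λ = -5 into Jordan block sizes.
Block sizes for λ = -5: [2]

Step 1 — from the characteristic polynomial, algebraic multiplicity of λ = -5 is 2. From dim ker(T − (-5)·I) = 1, there are exactly 1 Jordan blocks for λ = -5.
Step 2 — from the minimal polynomial, the factor (x + 5)^2 tells us the largest block for λ = -5 has size 2.
Step 3 — with total size 2, 1 blocks, and largest block 2, the block sizes (in nonincreasing order) are [2].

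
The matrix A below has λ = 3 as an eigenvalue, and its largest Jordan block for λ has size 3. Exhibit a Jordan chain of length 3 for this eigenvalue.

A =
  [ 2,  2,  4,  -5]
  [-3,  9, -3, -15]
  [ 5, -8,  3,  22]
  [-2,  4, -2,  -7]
A Jordan chain for λ = 3 of length 3:
v_1 = (8, -6, 0, -4)ᵀ
v_2 = (0, 0, 2, 0)ᵀ
v_3 = (2, 1, 0, 0)ᵀ

Let N = A − (3)·I. We want v_3 with N^3 v_3 = 0 but N^2 v_3 ≠ 0; then v_{j-1} := N · v_j for j = 3, …, 2.

Pick v_3 = (2, 1, 0, 0)ᵀ.
Then v_2 = N · v_3 = (0, 0, 2, 0)ᵀ.
Then v_1 = N · v_2 = (8, -6, 0, -4)ᵀ.

Sanity check: (A − (3)·I) v_1 = (0, 0, 0, 0)ᵀ = 0. ✓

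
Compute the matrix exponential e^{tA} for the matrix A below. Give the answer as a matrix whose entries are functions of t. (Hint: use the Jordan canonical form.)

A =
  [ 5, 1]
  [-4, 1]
e^{tA} =
  [2*t*exp(3*t) + exp(3*t), t*exp(3*t)]
  [-4*t*exp(3*t), -2*t*exp(3*t) + exp(3*t)]

Strategy: write A = P · J · P⁻¹ where J is a Jordan canonical form, so e^{tA} = P · e^{tJ} · P⁻¹, and e^{tJ} can be computed block-by-block.

A has Jordan form
J =
  [3, 1]
  [0, 3]
(up to reordering of blocks).

Per-block formulas:
  For a 2×2 Jordan block J_2(3): exp(t · J_2(3)) = e^(3t)·(I + t·N), where N is the 2×2 nilpotent shift.

After assembling e^{tJ} and conjugating by P, we get:

e^{tA} =
  [2*t*exp(3*t) + exp(3*t), t*exp(3*t)]
  [-4*t*exp(3*t), -2*t*exp(3*t) + exp(3*t)]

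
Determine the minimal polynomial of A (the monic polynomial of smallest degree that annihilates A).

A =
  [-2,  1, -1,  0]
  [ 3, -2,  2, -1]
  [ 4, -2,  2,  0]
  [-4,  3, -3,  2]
x^3

The characteristic polynomial is χ_A(x) = x^4, so the eigenvalues are known. The minimal polynomial is
  m_A(x) = Π_λ (x − λ)^{k_λ}
where k_λ is the size of the *largest* Jordan block for λ (equivalently, the smallest k with (A − λI)^k v = 0 for every generalised eigenvector v of λ).

  λ = 0: largest Jordan block has size 3, contributing (x − 0)^3

So m_A(x) = x^3 = x^3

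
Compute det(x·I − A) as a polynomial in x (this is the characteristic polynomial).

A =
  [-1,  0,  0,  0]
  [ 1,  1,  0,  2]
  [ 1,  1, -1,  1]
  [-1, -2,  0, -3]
x^4 + 4*x^3 + 6*x^2 + 4*x + 1

Expanding det(x·I − A) (e.g. by cofactor expansion or by noting that A is similar to its Jordan form J, which has the same characteristic polynomial as A) gives
  χ_A(x) = x^4 + 4*x^3 + 6*x^2 + 4*x + 1
which factors as (x + 1)^4. The eigenvalues (with algebraic multiplicities) are λ = -1 with multiplicity 4.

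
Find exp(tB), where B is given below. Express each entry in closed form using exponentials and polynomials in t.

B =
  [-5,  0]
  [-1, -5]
e^{tB} =
  [exp(-5*t), 0]
  [-t*exp(-5*t), exp(-5*t)]

Strategy: write B = P · J · P⁻¹ where J is a Jordan canonical form, so e^{tB} = P · e^{tJ} · P⁻¹, and e^{tJ} can be computed block-by-block.

B has Jordan form
J =
  [-5,  1]
  [ 0, -5]
(up to reordering of blocks).

Per-block formulas:
  For a 2×2 Jordan block J_2(-5): exp(t · J_2(-5)) = e^(-5t)·(I + t·N), where N is the 2×2 nilpotent shift.

After assembling e^{tJ} and conjugating by P, we get:

e^{tB} =
  [exp(-5*t), 0]
  [-t*exp(-5*t), exp(-5*t)]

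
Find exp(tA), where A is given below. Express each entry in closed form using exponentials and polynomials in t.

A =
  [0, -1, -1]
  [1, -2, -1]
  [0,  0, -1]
e^{tA} =
  [t*exp(-t) + exp(-t), -t*exp(-t), -t*exp(-t)]
  [t*exp(-t), -t*exp(-t) + exp(-t), -t*exp(-t)]
  [0, 0, exp(-t)]

Strategy: write A = P · J · P⁻¹ where J is a Jordan canonical form, so e^{tA} = P · e^{tJ} · P⁻¹, and e^{tJ} can be computed block-by-block.

A has Jordan form
J =
  [-1,  1,  0]
  [ 0, -1,  0]
  [ 0,  0, -1]
(up to reordering of blocks).

Per-block formulas:
  For a 2×2 Jordan block J_2(-1): exp(t · J_2(-1)) = e^(-1t)·(I + t·N), where N is the 2×2 nilpotent shift.
  For a 1×1 block at λ = -1: exp(t · [-1]) = [e^(-1t)].

After assembling e^{tJ} and conjugating by P, we get:

e^{tA} =
  [t*exp(-t) + exp(-t), -t*exp(-t), -t*exp(-t)]
  [t*exp(-t), -t*exp(-t) + exp(-t), -t*exp(-t)]
  [0, 0, exp(-t)]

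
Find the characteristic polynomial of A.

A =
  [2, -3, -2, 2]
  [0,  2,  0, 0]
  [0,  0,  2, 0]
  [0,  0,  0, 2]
x^4 - 8*x^3 + 24*x^2 - 32*x + 16

Expanding det(x·I − A) (e.g. by cofactor expansion or by noting that A is similar to its Jordan form J, which has the same characteristic polynomial as A) gives
  χ_A(x) = x^4 - 8*x^3 + 24*x^2 - 32*x + 16
which factors as (x - 2)^4. The eigenvalues (with algebraic multiplicities) are λ = 2 with multiplicity 4.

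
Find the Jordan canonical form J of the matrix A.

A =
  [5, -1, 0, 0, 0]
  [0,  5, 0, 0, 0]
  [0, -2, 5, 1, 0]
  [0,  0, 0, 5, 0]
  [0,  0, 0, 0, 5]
J_2(5) ⊕ J_2(5) ⊕ J_1(5)

The characteristic polynomial is
  det(x·I − A) = x^5 - 25*x^4 + 250*x^3 - 1250*x^2 + 3125*x - 3125 = (x - 5)^5

Eigenvalues and multiplicities (the geometric multiplicity of λ is n − rank(A − λI), which equals the number of Jordan blocks for λ):
  λ = 5: algebraic multiplicity = 5, geometric multiplicity = 3

Determining the block sizes for each eigenvalue:
  λ = 5: with am = 5 and gm = 3, the partition is not yet determined (e.g. several partitions of 5 into 3 parts exist). Let N = A − (5)·I. Computing rank(N^1) = 2, rank(N^2) = 0; the number of blocks of size ≥ j is rank(N^{j−1}) − rank(N^j), giving [3, 2]. So we have 2 block(s) of size 2, 1 block(s) of size 1 → block sizes [2, 2, 1]

Assembling the blocks gives a Jordan form
J =
  [5, 1, 0, 0, 0]
  [0, 5, 0, 0, 0]
  [0, 0, 5, 1, 0]
  [0, 0, 0, 5, 0]
  [0, 0, 0, 0, 5]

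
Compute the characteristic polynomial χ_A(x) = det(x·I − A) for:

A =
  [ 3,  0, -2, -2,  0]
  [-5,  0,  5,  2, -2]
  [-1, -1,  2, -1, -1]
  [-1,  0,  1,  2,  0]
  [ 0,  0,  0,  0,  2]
x^5 - 9*x^4 + 32*x^3 - 56*x^2 + 48*x - 16

Expanding det(x·I − A) (e.g. by cofactor expansion or by noting that A is similar to its Jordan form J, which has the same characteristic polynomial as A) gives
  χ_A(x) = x^5 - 9*x^4 + 32*x^3 - 56*x^2 + 48*x - 16
which factors as (x - 2)^4*(x - 1). The eigenvalues (with algebraic multiplicities) are λ = 1 with multiplicity 1, λ = 2 with multiplicity 4.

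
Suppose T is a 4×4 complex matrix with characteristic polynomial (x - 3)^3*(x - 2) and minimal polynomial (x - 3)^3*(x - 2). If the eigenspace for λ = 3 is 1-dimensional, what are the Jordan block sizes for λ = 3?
Block sizes for λ = 3: [3]

Step 1 — from the characteristic polynomial, algebraic multiplicity of λ = 3 is 3. From dim ker(T − (3)·I) = 1, there are exactly 1 Jordan blocks for λ = 3.
Step 2 — from the minimal polynomial, the factor (x − 3)^3 tells us the largest block for λ = 3 has size 3.
Step 3 — with total size 3, 1 blocks, and largest block 3, the block sizes (in nonincreasing order) are [3].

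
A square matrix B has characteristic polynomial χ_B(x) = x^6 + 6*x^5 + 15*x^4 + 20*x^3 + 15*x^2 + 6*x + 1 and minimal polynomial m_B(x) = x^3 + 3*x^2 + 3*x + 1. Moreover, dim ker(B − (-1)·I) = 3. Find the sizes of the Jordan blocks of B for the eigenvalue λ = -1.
Block sizes for λ = -1: [3, 2, 1]

Step 1 — from the characteristic polynomial, algebraic multiplicity of λ = -1 is 6. From dim ker(B − (-1)·I) = 3, there are exactly 3 Jordan blocks for λ = -1.
Step 2 — from the minimal polynomial, the factor (x + 1)^3 tells us the largest block for λ = -1 has size 3.
Step 3 — with total size 6, 3 blocks, and largest block 3, the block sizes (in nonincreasing order) are [3, 2, 1].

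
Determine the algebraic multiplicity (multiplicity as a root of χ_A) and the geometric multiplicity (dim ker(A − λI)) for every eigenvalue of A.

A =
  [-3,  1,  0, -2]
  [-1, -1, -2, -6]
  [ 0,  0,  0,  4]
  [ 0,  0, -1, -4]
λ = -2: alg = 4, geom = 2

Step 1 — factor the characteristic polynomial to read off the algebraic multiplicities:
  χ_A(x) = (x + 2)^4

Step 2 — compute geometric multiplicities via the rank-nullity identity g(λ) = n − rank(A − λI):
  rank(A − (-2)·I) = 2, so dim ker(A − (-2)·I) = n − 2 = 2

Summary:
  λ = -2: algebraic multiplicity = 4, geometric multiplicity = 2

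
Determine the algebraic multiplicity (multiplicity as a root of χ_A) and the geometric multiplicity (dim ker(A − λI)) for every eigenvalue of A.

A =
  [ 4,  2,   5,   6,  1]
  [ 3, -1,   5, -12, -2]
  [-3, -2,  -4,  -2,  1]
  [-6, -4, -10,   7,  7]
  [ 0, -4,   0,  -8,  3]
λ = 1: alg = 3, geom = 2; λ = 3: alg = 2, geom = 1

Step 1 — factor the characteristic polynomial to read off the algebraic multiplicities:
  χ_A(x) = (x - 3)^2*(x - 1)^3

Step 2 — compute geometric multiplicities via the rank-nullity identity g(λ) = n − rank(A − λI):
  rank(A − (1)·I) = 3, so dim ker(A − (1)·I) = n − 3 = 2
  rank(A − (3)·I) = 4, so dim ker(A − (3)·I) = n − 4 = 1

Summary:
  λ = 1: algebraic multiplicity = 3, geometric multiplicity = 2
  λ = 3: algebraic multiplicity = 2, geometric multiplicity = 1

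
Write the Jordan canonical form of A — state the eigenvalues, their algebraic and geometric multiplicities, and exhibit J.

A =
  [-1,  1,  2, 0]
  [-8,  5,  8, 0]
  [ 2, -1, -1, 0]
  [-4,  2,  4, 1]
J_2(1) ⊕ J_1(1) ⊕ J_1(1)

The characteristic polynomial is
  det(x·I − A) = x^4 - 4*x^3 + 6*x^2 - 4*x + 1 = (x - 1)^4

Eigenvalues and multiplicities (the geometric multiplicity of λ is n − rank(A − λI), which equals the number of Jordan blocks for λ):
  λ = 1: algebraic multiplicity = 4, geometric multiplicity = 3

Determining the block sizes for each eigenvalue:
  λ = 1: 3 blocks summing to 4 forces exactly one block of size 2 and the rest size 1 → block sizes [2, 1, 1]

Assembling the blocks gives a Jordan form
J =
  [1, 1, 0, 0]
  [0, 1, 0, 0]
  [0, 0, 1, 0]
  [0, 0, 0, 1]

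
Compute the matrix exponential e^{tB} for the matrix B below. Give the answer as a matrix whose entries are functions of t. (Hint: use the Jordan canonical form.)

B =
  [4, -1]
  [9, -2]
e^{tB} =
  [3*t*exp(t) + exp(t), -t*exp(t)]
  [9*t*exp(t), -3*t*exp(t) + exp(t)]

Strategy: write B = P · J · P⁻¹ where J is a Jordan canonical form, so e^{tB} = P · e^{tJ} · P⁻¹, and e^{tJ} can be computed block-by-block.

B has Jordan form
J =
  [1, 1]
  [0, 1]
(up to reordering of blocks).

Per-block formulas:
  For a 2×2 Jordan block J_2(1): exp(t · J_2(1)) = e^(1t)·(I + t·N), where N is the 2×2 nilpotent shift.

After assembling e^{tJ} and conjugating by P, we get:

e^{tB} =
  [3*t*exp(t) + exp(t), -t*exp(t)]
  [9*t*exp(t), -3*t*exp(t) + exp(t)]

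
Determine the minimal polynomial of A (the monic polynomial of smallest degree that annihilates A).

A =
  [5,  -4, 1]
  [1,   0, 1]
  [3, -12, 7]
x^2 - 8*x + 16

The characteristic polynomial is χ_A(x) = (x - 4)^3, so the eigenvalues are known. The minimal polynomial is
  m_A(x) = Π_λ (x − λ)^{k_λ}
where k_λ is the size of the *largest* Jordan block for λ (equivalently, the smallest k with (A − λI)^k v = 0 for every generalised eigenvector v of λ).

  λ = 4: largest Jordan block has size 2, contributing (x − 4)^2

So m_A(x) = (x - 4)^2 = x^2 - 8*x + 16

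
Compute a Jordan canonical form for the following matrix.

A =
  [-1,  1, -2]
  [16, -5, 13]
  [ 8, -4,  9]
J_3(1)

The characteristic polynomial is
  det(x·I − A) = x^3 - 3*x^2 + 3*x - 1 = (x - 1)^3

Eigenvalues and multiplicities (the geometric multiplicity of λ is n − rank(A − λI), which equals the number of Jordan blocks for λ):
  λ = 1: algebraic multiplicity = 3, geometric multiplicity = 1

Determining the block sizes for each eigenvalue:
  λ = 1: one block (gm = 1), so the single block has size am = 3 → block sizes [3]

Assembling the blocks gives a Jordan form
J =
  [1, 1, 0]
  [0, 1, 1]
  [0, 0, 1]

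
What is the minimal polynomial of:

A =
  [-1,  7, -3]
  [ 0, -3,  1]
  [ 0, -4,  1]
x^3 + 3*x^2 + 3*x + 1

The characteristic polynomial is χ_A(x) = (x + 1)^3, so the eigenvalues are known. The minimal polynomial is
  m_A(x) = Π_λ (x − λ)^{k_λ}
where k_λ is the size of the *largest* Jordan block for λ (equivalently, the smallest k with (A − λI)^k v = 0 for every generalised eigenvector v of λ).

  λ = -1: largest Jordan block has size 3, contributing (x + 1)^3

So m_A(x) = (x + 1)^3 = x^3 + 3*x^2 + 3*x + 1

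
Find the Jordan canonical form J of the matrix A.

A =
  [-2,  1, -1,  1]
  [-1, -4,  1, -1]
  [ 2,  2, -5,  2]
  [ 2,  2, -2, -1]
J_2(-3) ⊕ J_1(-3) ⊕ J_1(-3)

The characteristic polynomial is
  det(x·I − A) = x^4 + 12*x^3 + 54*x^2 + 108*x + 81 = (x + 3)^4

Eigenvalues and multiplicities (the geometric multiplicity of λ is n − rank(A − λI), which equals the number of Jordan blocks for λ):
  λ = -3: algebraic multiplicity = 4, geometric multiplicity = 3

Determining the block sizes for each eigenvalue:
  λ = -3: 3 blocks summing to 4 forces exactly one block of size 2 and the rest size 1 → block sizes [2, 1, 1]

Assembling the blocks gives a Jordan form
J =
  [-3,  1,  0,  0]
  [ 0, -3,  0,  0]
  [ 0,  0, -3,  0]
  [ 0,  0,  0, -3]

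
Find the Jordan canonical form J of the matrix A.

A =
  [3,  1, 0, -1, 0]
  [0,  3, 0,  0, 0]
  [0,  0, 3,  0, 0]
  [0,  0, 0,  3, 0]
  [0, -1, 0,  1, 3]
J_2(3) ⊕ J_1(3) ⊕ J_1(3) ⊕ J_1(3)

The characteristic polynomial is
  det(x·I − A) = x^5 - 15*x^4 + 90*x^3 - 270*x^2 + 405*x - 243 = (x - 3)^5

Eigenvalues and multiplicities (the geometric multiplicity of λ is n − rank(A − λI), which equals the number of Jordan blocks for λ):
  λ = 3: algebraic multiplicity = 5, geometric multiplicity = 4

Determining the block sizes for each eigenvalue:
  λ = 3: 4 blocks summing to 5 forces exactly one block of size 2 and the rest size 1 → block sizes [2, 1, 1, 1]

Assembling the blocks gives a Jordan form
J =
  [3, 1, 0, 0, 0]
  [0, 3, 0, 0, 0]
  [0, 0, 3, 0, 0]
  [0, 0, 0, 3, 0]
  [0, 0, 0, 0, 3]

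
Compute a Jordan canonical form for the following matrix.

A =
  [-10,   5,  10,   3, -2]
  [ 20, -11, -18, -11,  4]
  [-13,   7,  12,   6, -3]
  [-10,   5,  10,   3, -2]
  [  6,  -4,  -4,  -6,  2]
J_2(-2) ⊕ J_2(0) ⊕ J_1(0)

The characteristic polynomial is
  det(x·I − A) = x^5 + 4*x^4 + 4*x^3 = x^3*(x + 2)^2

Eigenvalues and multiplicities (the geometric multiplicity of λ is n − rank(A − λI), which equals the number of Jordan blocks for λ):
  λ = -2: algebraic multiplicity = 2, geometric multiplicity = 1
  λ = 0: algebraic multiplicity = 3, geometric multiplicity = 2

Determining the block sizes for each eigenvalue:
  λ = -2: one block (gm = 1), so the single block has size am = 2 → block sizes [2]
  λ = 0: 2 blocks summing to 3 forces exactly one block of size 2 and the rest size 1 → block sizes [2, 1]

Assembling the blocks gives a Jordan form
J =
  [-2,  1, 0, 0, 0]
  [ 0, -2, 0, 0, 0]
  [ 0,  0, 0, 1, 0]
  [ 0,  0, 0, 0, 0]
  [ 0,  0, 0, 0, 0]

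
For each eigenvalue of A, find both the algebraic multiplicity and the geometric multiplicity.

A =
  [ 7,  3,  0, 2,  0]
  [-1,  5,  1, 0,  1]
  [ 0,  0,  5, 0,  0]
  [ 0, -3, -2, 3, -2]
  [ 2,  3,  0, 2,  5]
λ = 5: alg = 5, geom = 3

Step 1 — factor the characteristic polynomial to read off the algebraic multiplicities:
  χ_A(x) = (x - 5)^5

Step 2 — compute geometric multiplicities via the rank-nullity identity g(λ) = n − rank(A − λI):
  rank(A − (5)·I) = 2, so dim ker(A − (5)·I) = n − 2 = 3

Summary:
  λ = 5: algebraic multiplicity = 5, geometric multiplicity = 3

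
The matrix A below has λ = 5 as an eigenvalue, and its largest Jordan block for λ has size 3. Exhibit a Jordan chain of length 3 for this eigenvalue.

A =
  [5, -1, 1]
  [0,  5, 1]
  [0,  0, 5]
A Jordan chain for λ = 5 of length 3:
v_1 = (-1, 0, 0)ᵀ
v_2 = (1, 1, 0)ᵀ
v_3 = (0, 0, 1)ᵀ

Let N = A − (5)·I. We want v_3 with N^3 v_3 = 0 but N^2 v_3 ≠ 0; then v_{j-1} := N · v_j for j = 3, …, 2.

Pick v_3 = (0, 0, 1)ᵀ.
Then v_2 = N · v_3 = (1, 1, 0)ᵀ.
Then v_1 = N · v_2 = (-1, 0, 0)ᵀ.

Sanity check: (A − (5)·I) v_1 = (0, 0, 0)ᵀ = 0. ✓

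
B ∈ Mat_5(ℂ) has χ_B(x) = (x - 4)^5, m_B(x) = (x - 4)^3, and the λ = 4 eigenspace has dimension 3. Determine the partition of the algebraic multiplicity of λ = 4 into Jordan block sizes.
Block sizes for λ = 4: [3, 1, 1]

Step 1 — from the characteristic polynomial, algebraic multiplicity of λ = 4 is 5. From dim ker(B − (4)·I) = 3, there are exactly 3 Jordan blocks for λ = 4.
Step 2 — from the minimal polynomial, the factor (x − 4)^3 tells us the largest block for λ = 4 has size 3.
Step 3 — with total size 5, 3 blocks, and largest block 3, the block sizes (in nonincreasing order) are [3, 1, 1].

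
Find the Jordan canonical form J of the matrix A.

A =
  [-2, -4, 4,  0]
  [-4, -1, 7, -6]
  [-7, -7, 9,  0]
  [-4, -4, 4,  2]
J_3(2) ⊕ J_1(2)

The characteristic polynomial is
  det(x·I − A) = x^4 - 8*x^3 + 24*x^2 - 32*x + 16 = (x - 2)^4

Eigenvalues and multiplicities (the geometric multiplicity of λ is n − rank(A − λI), which equals the number of Jordan blocks for λ):
  λ = 2: algebraic multiplicity = 4, geometric multiplicity = 2

Determining the block sizes for each eigenvalue:
  λ = 2: with am = 4 and gm = 2, the partition is not yet determined (e.g. several partitions of 4 into 2 parts exist). Let N = A − (2)·I. Computing rank(N^1) = 2, rank(N^2) = 1, rank(N^3) = 0; the number of blocks of size ≥ j is rank(N^{j−1}) − rank(N^j), giving [2, 1, 1]. So we have 1 block(s) of size 3, 1 block(s) of size 1 → block sizes [3, 1]

Assembling the blocks gives a Jordan form
J =
  [2, 1, 0, 0]
  [0, 2, 1, 0]
  [0, 0, 2, 0]
  [0, 0, 0, 2]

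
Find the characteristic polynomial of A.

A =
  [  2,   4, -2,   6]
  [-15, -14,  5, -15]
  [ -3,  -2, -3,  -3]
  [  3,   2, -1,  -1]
x^4 + 16*x^3 + 96*x^2 + 256*x + 256

Expanding det(x·I − A) (e.g. by cofactor expansion or by noting that A is similar to its Jordan form J, which has the same characteristic polynomial as A) gives
  χ_A(x) = x^4 + 16*x^3 + 96*x^2 + 256*x + 256
which factors as (x + 4)^4. The eigenvalues (with algebraic multiplicities) are λ = -4 with multiplicity 4.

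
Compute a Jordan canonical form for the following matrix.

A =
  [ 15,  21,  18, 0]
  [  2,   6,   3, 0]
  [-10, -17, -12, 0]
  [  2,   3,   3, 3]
J_3(3) ⊕ J_1(3)

The characteristic polynomial is
  det(x·I − A) = x^4 - 12*x^3 + 54*x^2 - 108*x + 81 = (x - 3)^4

Eigenvalues and multiplicities (the geometric multiplicity of λ is n − rank(A − λI), which equals the number of Jordan blocks for λ):
  λ = 3: algebraic multiplicity = 4, geometric multiplicity = 2

Determining the block sizes for each eigenvalue:
  λ = 3: with am = 4 and gm = 2, the partition is not yet determined (e.g. several partitions of 4 into 2 parts exist). Let N = A − (3)·I. Computing rank(N^1) = 2, rank(N^2) = 1, rank(N^3) = 0; the number of blocks of size ≥ j is rank(N^{j−1}) − rank(N^j), giving [2, 1, 1]. So we have 1 block(s) of size 3, 1 block(s) of size 1 → block sizes [3, 1]

Assembling the blocks gives a Jordan form
J =
  [3, 1, 0, 0]
  [0, 3, 1, 0]
  [0, 0, 3, 0]
  [0, 0, 0, 3]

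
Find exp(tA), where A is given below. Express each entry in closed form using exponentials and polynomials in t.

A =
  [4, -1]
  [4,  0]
e^{tA} =
  [2*t*exp(2*t) + exp(2*t), -t*exp(2*t)]
  [4*t*exp(2*t), -2*t*exp(2*t) + exp(2*t)]

Strategy: write A = P · J · P⁻¹ where J is a Jordan canonical form, so e^{tA} = P · e^{tJ} · P⁻¹, and e^{tJ} can be computed block-by-block.

A has Jordan form
J =
  [2, 1]
  [0, 2]
(up to reordering of blocks).

Per-block formulas:
  For a 2×2 Jordan block J_2(2): exp(t · J_2(2)) = e^(2t)·(I + t·N), where N is the 2×2 nilpotent shift.

After assembling e^{tJ} and conjugating by P, we get:

e^{tA} =
  [2*t*exp(2*t) + exp(2*t), -t*exp(2*t)]
  [4*t*exp(2*t), -2*t*exp(2*t) + exp(2*t)]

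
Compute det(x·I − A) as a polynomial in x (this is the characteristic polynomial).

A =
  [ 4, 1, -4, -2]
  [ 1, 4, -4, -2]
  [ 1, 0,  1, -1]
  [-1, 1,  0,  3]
x^4 - 12*x^3 + 54*x^2 - 108*x + 81

Expanding det(x·I − A) (e.g. by cofactor expansion or by noting that A is similar to its Jordan form J, which has the same characteristic polynomial as A) gives
  χ_A(x) = x^4 - 12*x^3 + 54*x^2 - 108*x + 81
which factors as (x - 3)^4. The eigenvalues (with algebraic multiplicities) are λ = 3 with multiplicity 4.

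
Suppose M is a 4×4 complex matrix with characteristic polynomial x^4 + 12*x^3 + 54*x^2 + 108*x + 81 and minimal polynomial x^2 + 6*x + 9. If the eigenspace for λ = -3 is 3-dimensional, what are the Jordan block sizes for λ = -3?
Block sizes for λ = -3: [2, 1, 1]

Step 1 — from the characteristic polynomial, algebraic multiplicity of λ = -3 is 4. From dim ker(M − (-3)·I) = 3, there are exactly 3 Jordan blocks for λ = -3.
Step 2 — from the minimal polynomial, the factor (x + 3)^2 tells us the largest block for λ = -3 has size 2.
Step 3 — with total size 4, 3 blocks, and largest block 2, the block sizes (in nonincreasing order) are [2, 1, 1].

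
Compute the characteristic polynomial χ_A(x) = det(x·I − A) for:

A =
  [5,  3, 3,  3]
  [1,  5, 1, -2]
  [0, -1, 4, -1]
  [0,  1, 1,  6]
x^4 - 20*x^3 + 150*x^2 - 500*x + 625

Expanding det(x·I − A) (e.g. by cofactor expansion or by noting that A is similar to its Jordan form J, which has the same characteristic polynomial as A) gives
  χ_A(x) = x^4 - 20*x^3 + 150*x^2 - 500*x + 625
which factors as (x - 5)^4. The eigenvalues (with algebraic multiplicities) are λ = 5 with multiplicity 4.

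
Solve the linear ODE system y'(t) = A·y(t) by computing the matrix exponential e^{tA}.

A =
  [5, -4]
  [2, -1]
e^{tA} =
  [2*exp(3*t) - exp(t), -2*exp(3*t) + 2*exp(t)]
  [exp(3*t) - exp(t), -exp(3*t) + 2*exp(t)]

Strategy: write A = P · J · P⁻¹ where J is a Jordan canonical form, so e^{tA} = P · e^{tJ} · P⁻¹, and e^{tJ} can be computed block-by-block.

A has Jordan form
J =
  [1, 0]
  [0, 3]
(up to reordering of blocks).

Per-block formulas:
  For a 1×1 block at λ = 3: exp(t · [3]) = [e^(3t)].
  For a 1×1 block at λ = 1: exp(t · [1]) = [e^(1t)].

After assembling e^{tJ} and conjugating by P, we get:

e^{tA} =
  [2*exp(3*t) - exp(t), -2*exp(3*t) + 2*exp(t)]
  [exp(3*t) - exp(t), -exp(3*t) + 2*exp(t)]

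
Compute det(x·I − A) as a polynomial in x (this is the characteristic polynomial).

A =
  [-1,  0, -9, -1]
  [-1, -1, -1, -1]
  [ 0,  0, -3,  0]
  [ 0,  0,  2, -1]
x^4 + 6*x^3 + 12*x^2 + 10*x + 3

Expanding det(x·I − A) (e.g. by cofactor expansion or by noting that A is similar to its Jordan form J, which has the same characteristic polynomial as A) gives
  χ_A(x) = x^4 + 6*x^3 + 12*x^2 + 10*x + 3
which factors as (x + 1)^3*(x + 3). The eigenvalues (with algebraic multiplicities) are λ = -3 with multiplicity 1, λ = -1 with multiplicity 3.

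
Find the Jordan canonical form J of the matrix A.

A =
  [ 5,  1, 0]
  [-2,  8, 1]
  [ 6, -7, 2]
J_3(5)

The characteristic polynomial is
  det(x·I − A) = x^3 - 15*x^2 + 75*x - 125 = (x - 5)^3

Eigenvalues and multiplicities (the geometric multiplicity of λ is n − rank(A − λI), which equals the number of Jordan blocks for λ):
  λ = 5: algebraic multiplicity = 3, geometric multiplicity = 1

Determining the block sizes for each eigenvalue:
  λ = 5: one block (gm = 1), so the single block has size am = 3 → block sizes [3]

Assembling the blocks gives a Jordan form
J =
  [5, 1, 0]
  [0, 5, 1]
  [0, 0, 5]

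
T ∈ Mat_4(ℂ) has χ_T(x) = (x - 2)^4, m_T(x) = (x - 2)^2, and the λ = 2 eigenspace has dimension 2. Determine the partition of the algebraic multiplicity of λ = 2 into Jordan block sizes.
Block sizes for λ = 2: [2, 2]

Step 1 — from the characteristic polynomial, algebraic multiplicity of λ = 2 is 4. From dim ker(T − (2)·I) = 2, there are exactly 2 Jordan blocks for λ = 2.
Step 2 — from the minimal polynomial, the factor (x − 2)^2 tells us the largest block for λ = 2 has size 2.
Step 3 — with total size 4, 2 blocks, and largest block 2, the block sizes (in nonincreasing order) are [2, 2].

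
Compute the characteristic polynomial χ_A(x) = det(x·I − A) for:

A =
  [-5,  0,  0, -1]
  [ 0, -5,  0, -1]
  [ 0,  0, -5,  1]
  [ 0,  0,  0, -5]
x^4 + 20*x^3 + 150*x^2 + 500*x + 625

Expanding det(x·I − A) (e.g. by cofactor expansion or by noting that A is similar to its Jordan form J, which has the same characteristic polynomial as A) gives
  χ_A(x) = x^4 + 20*x^3 + 150*x^2 + 500*x + 625
which factors as (x + 5)^4. The eigenvalues (with algebraic multiplicities) are λ = -5 with multiplicity 4.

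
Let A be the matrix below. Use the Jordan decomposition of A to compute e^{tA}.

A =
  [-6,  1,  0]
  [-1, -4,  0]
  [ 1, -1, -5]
e^{tA} =
  [-t*exp(-5*t) + exp(-5*t), t*exp(-5*t), 0]
  [-t*exp(-5*t), t*exp(-5*t) + exp(-5*t), 0]
  [t*exp(-5*t), -t*exp(-5*t), exp(-5*t)]

Strategy: write A = P · J · P⁻¹ where J is a Jordan canonical form, so e^{tA} = P · e^{tJ} · P⁻¹, and e^{tJ} can be computed block-by-block.

A has Jordan form
J =
  [-5,  1,  0]
  [ 0, -5,  0]
  [ 0,  0, -5]
(up to reordering of blocks).

Per-block formulas:
  For a 1×1 block at λ = -5: exp(t · [-5]) = [e^(-5t)].
  For a 2×2 Jordan block J_2(-5): exp(t · J_2(-5)) = e^(-5t)·(I + t·N), where N is the 2×2 nilpotent shift.

After assembling e^{tJ} and conjugating by P, we get:

e^{tA} =
  [-t*exp(-5*t) + exp(-5*t), t*exp(-5*t), 0]
  [-t*exp(-5*t), t*exp(-5*t) + exp(-5*t), 0]
  [t*exp(-5*t), -t*exp(-5*t), exp(-5*t)]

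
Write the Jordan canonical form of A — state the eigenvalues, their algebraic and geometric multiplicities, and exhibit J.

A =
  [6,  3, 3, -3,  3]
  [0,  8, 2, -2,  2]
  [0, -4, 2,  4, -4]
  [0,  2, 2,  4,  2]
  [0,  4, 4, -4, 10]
J_2(6) ⊕ J_1(6) ⊕ J_1(6) ⊕ J_1(6)

The characteristic polynomial is
  det(x·I − A) = x^5 - 30*x^4 + 360*x^3 - 2160*x^2 + 6480*x - 7776 = (x - 6)^5

Eigenvalues and multiplicities (the geometric multiplicity of λ is n − rank(A − λI), which equals the number of Jordan blocks for λ):
  λ = 6: algebraic multiplicity = 5, geometric multiplicity = 4

Determining the block sizes for each eigenvalue:
  λ = 6: 4 blocks summing to 5 forces exactly one block of size 2 and the rest size 1 → block sizes [2, 1, 1, 1]

Assembling the blocks gives a Jordan form
J =
  [6, 1, 0, 0, 0]
  [0, 6, 0, 0, 0]
  [0, 0, 6, 0, 0]
  [0, 0, 0, 6, 0]
  [0, 0, 0, 0, 6]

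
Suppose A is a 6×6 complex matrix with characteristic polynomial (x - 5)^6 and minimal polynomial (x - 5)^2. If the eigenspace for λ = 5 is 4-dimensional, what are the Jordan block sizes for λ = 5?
Block sizes for λ = 5: [2, 2, 1, 1]

Step 1 — from the characteristic polynomial, algebraic multiplicity of λ = 5 is 6. From dim ker(A − (5)·I) = 4, there are exactly 4 Jordan blocks for λ = 5.
Step 2 — from the minimal polynomial, the factor (x − 5)^2 tells us the largest block for λ = 5 has size 2.
Step 3 — with total size 6, 4 blocks, and largest block 2, the block sizes (in nonincreasing order) are [2, 2, 1, 1].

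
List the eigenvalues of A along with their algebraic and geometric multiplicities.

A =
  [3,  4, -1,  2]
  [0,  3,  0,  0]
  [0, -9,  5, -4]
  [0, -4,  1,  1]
λ = 3: alg = 4, geom = 2

Step 1 — factor the characteristic polynomial to read off the algebraic multiplicities:
  χ_A(x) = (x - 3)^4

Step 2 — compute geometric multiplicities via the rank-nullity identity g(λ) = n − rank(A − λI):
  rank(A − (3)·I) = 2, so dim ker(A − (3)·I) = n − 2 = 2

Summary:
  λ = 3: algebraic multiplicity = 4, geometric multiplicity = 2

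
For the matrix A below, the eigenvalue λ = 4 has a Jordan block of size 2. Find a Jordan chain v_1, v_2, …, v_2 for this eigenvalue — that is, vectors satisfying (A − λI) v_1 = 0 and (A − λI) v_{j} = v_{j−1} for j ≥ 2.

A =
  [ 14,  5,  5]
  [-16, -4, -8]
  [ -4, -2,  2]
A Jordan chain for λ = 4 of length 2:
v_1 = (10, -16, -4)ᵀ
v_2 = (1, 0, 0)ᵀ

Let N = A − (4)·I. We want v_2 with N^2 v_2 = 0 but N^1 v_2 ≠ 0; then v_{j-1} := N · v_j for j = 2, …, 2.

Pick v_2 = (1, 0, 0)ᵀ.
Then v_1 = N · v_2 = (10, -16, -4)ᵀ.

Sanity check: (A − (4)·I) v_1 = (0, 0, 0)ᵀ = 0. ✓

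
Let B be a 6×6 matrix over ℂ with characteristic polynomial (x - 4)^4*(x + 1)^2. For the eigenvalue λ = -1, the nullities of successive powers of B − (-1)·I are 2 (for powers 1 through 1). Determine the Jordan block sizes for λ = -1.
Block sizes for λ = -1: [1, 1]

From the dimensions of kernels of powers, the number of Jordan blocks of size at least j is d_j − d_{j−1} where d_j = dim ker(N^j) (with d_0 = 0). Computing the differences gives [2].
The number of blocks of size exactly k is (#blocks of size ≥ k) − (#blocks of size ≥ k + 1), so the partition is: 2 block(s) of size 1.
In nonincreasing order the block sizes are [1, 1].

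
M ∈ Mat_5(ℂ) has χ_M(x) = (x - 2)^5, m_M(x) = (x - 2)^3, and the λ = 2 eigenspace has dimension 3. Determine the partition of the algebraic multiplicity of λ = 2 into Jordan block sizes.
Block sizes for λ = 2: [3, 1, 1]

Step 1 — from the characteristic polynomial, algebraic multiplicity of λ = 2 is 5. From dim ker(M − (2)·I) = 3, there are exactly 3 Jordan blocks for λ = 2.
Step 2 — from the minimal polynomial, the factor (x − 2)^3 tells us the largest block for λ = 2 has size 3.
Step 3 — with total size 5, 3 blocks, and largest block 3, the block sizes (in nonincreasing order) are [3, 1, 1].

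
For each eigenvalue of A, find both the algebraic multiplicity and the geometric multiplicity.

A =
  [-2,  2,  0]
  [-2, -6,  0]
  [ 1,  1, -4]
λ = -4: alg = 3, geom = 2

Step 1 — factor the characteristic polynomial to read off the algebraic multiplicities:
  χ_A(x) = (x + 4)^3

Step 2 — compute geometric multiplicities via the rank-nullity identity g(λ) = n − rank(A − λI):
  rank(A − (-4)·I) = 1, so dim ker(A − (-4)·I) = n − 1 = 2

Summary:
  λ = -4: algebraic multiplicity = 3, geometric multiplicity = 2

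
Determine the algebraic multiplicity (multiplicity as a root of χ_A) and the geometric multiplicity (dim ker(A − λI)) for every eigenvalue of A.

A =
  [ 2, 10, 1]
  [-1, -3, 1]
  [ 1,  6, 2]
λ = -1: alg = 2, geom = 1; λ = 3: alg = 1, geom = 1

Step 1 — factor the characteristic polynomial to read off the algebraic multiplicities:
  χ_A(x) = (x - 3)*(x + 1)^2

Step 2 — compute geometric multiplicities via the rank-nullity identity g(λ) = n − rank(A − λI):
  rank(A − (-1)·I) = 2, so dim ker(A − (-1)·I) = n − 2 = 1
  rank(A − (3)·I) = 2, so dim ker(A − (3)·I) = n − 2 = 1

Summary:
  λ = -1: algebraic multiplicity = 2, geometric multiplicity = 1
  λ = 3: algebraic multiplicity = 1, geometric multiplicity = 1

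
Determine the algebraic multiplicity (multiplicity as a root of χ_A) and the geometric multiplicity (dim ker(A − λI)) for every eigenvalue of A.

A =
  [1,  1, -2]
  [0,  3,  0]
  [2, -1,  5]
λ = 3: alg = 3, geom = 2

Step 1 — factor the characteristic polynomial to read off the algebraic multiplicities:
  χ_A(x) = (x - 3)^3

Step 2 — compute geometric multiplicities via the rank-nullity identity g(λ) = n − rank(A − λI):
  rank(A − (3)·I) = 1, so dim ker(A − (3)·I) = n − 1 = 2

Summary:
  λ = 3: algebraic multiplicity = 3, geometric multiplicity = 2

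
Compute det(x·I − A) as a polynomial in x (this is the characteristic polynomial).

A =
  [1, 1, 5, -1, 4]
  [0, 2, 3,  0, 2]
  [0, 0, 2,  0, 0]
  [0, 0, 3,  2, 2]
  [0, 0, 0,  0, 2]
x^5 - 9*x^4 + 32*x^3 - 56*x^2 + 48*x - 16

Expanding det(x·I − A) (e.g. by cofactor expansion or by noting that A is similar to its Jordan form J, which has the same characteristic polynomial as A) gives
  χ_A(x) = x^5 - 9*x^4 + 32*x^3 - 56*x^2 + 48*x - 16
which factors as (x - 2)^4*(x - 1). The eigenvalues (with algebraic multiplicities) are λ = 1 with multiplicity 1, λ = 2 with multiplicity 4.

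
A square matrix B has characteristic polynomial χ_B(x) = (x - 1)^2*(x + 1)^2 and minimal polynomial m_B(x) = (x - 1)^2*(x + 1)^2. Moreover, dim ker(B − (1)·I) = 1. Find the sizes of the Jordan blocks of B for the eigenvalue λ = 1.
Block sizes for λ = 1: [2]

Step 1 — from the characteristic polynomial, algebraic multiplicity of λ = 1 is 2. From dim ker(B − (1)·I) = 1, there are exactly 1 Jordan blocks for λ = 1.
Step 2 — from the minimal polynomial, the factor (x − 1)^2 tells us the largest block for λ = 1 has size 2.
Step 3 — with total size 2, 1 blocks, and largest block 2, the block sizes (in nonincreasing order) are [2].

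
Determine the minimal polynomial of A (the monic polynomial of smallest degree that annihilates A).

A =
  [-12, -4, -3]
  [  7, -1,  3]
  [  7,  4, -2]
x^2 + 10*x + 25

The characteristic polynomial is χ_A(x) = (x + 5)^3, so the eigenvalues are known. The minimal polynomial is
  m_A(x) = Π_λ (x − λ)^{k_λ}
where k_λ is the size of the *largest* Jordan block for λ (equivalently, the smallest k with (A − λI)^k v = 0 for every generalised eigenvector v of λ).

  λ = -5: largest Jordan block has size 2, contributing (x + 5)^2

So m_A(x) = (x + 5)^2 = x^2 + 10*x + 25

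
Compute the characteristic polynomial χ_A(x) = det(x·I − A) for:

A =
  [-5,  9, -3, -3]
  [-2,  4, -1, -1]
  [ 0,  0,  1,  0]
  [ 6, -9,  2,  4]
x^4 - 4*x^3 + 6*x^2 - 4*x + 1

Expanding det(x·I − A) (e.g. by cofactor expansion or by noting that A is similar to its Jordan form J, which has the same characteristic polynomial as A) gives
  χ_A(x) = x^4 - 4*x^3 + 6*x^2 - 4*x + 1
which factors as (x - 1)^4. The eigenvalues (with algebraic multiplicities) are λ = 1 with multiplicity 4.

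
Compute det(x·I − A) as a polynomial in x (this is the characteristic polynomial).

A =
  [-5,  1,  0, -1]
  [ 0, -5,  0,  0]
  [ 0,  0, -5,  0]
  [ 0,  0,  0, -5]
x^4 + 20*x^3 + 150*x^2 + 500*x + 625

Expanding det(x·I − A) (e.g. by cofactor expansion or by noting that A is similar to its Jordan form J, which has the same characteristic polynomial as A) gives
  χ_A(x) = x^4 + 20*x^3 + 150*x^2 + 500*x + 625
which factors as (x + 5)^4. The eigenvalues (with algebraic multiplicities) are λ = -5 with multiplicity 4.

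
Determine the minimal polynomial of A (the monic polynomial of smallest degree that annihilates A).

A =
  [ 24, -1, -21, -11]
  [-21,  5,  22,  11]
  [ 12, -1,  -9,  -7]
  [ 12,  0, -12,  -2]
x^4 - 18*x^3 + 120*x^2 - 352*x + 384

The characteristic polynomial is χ_A(x) = (x - 6)*(x - 4)^3, so the eigenvalues are known. The minimal polynomial is
  m_A(x) = Π_λ (x − λ)^{k_λ}
where k_λ is the size of the *largest* Jordan block for λ (equivalently, the smallest k with (A − λI)^k v = 0 for every generalised eigenvector v of λ).

  λ = 4: largest Jordan block has size 3, contributing (x − 4)^3
  λ = 6: largest Jordan block has size 1, contributing (x − 6)

So m_A(x) = (x - 6)*(x - 4)^3 = x^4 - 18*x^3 + 120*x^2 - 352*x + 384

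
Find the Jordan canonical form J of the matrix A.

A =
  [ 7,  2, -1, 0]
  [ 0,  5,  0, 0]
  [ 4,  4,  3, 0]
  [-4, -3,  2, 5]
J_2(5) ⊕ J_2(5)

The characteristic polynomial is
  det(x·I − A) = x^4 - 20*x^3 + 150*x^2 - 500*x + 625 = (x - 5)^4

Eigenvalues and multiplicities (the geometric multiplicity of λ is n − rank(A − λI), which equals the number of Jordan blocks for λ):
  λ = 5: algebraic multiplicity = 4, geometric multiplicity = 2

Determining the block sizes for each eigenvalue:
  λ = 5: with am = 4 and gm = 2, the partition is not yet determined (e.g. several partitions of 4 into 2 parts exist). Let N = A − (5)·I. Computing rank(N^1) = 2, rank(N^2) = 0; the number of blocks of size ≥ j is rank(N^{j−1}) − rank(N^j), giving [2, 2]. So we have 2 block(s) of size 2 → block sizes [2, 2]

Assembling the blocks gives a Jordan form
J =
  [5, 1, 0, 0]
  [0, 5, 0, 0]
  [0, 0, 5, 1]
  [0, 0, 0, 5]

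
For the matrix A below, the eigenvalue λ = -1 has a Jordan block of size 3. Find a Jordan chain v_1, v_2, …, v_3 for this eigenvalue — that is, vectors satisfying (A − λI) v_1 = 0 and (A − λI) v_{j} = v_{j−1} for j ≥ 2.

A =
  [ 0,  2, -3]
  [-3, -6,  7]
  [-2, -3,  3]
A Jordan chain for λ = -1 of length 3:
v_1 = (1, -2, -1)ᵀ
v_2 = (1, -3, -2)ᵀ
v_3 = (1, 0, 0)ᵀ

Let N = A − (-1)·I. We want v_3 with N^3 v_3 = 0 but N^2 v_3 ≠ 0; then v_{j-1} := N · v_j for j = 3, …, 2.

Pick v_3 = (1, 0, 0)ᵀ.
Then v_2 = N · v_3 = (1, -3, -2)ᵀ.
Then v_1 = N · v_2 = (1, -2, -1)ᵀ.

Sanity check: (A − (-1)·I) v_1 = (0, 0, 0)ᵀ = 0. ✓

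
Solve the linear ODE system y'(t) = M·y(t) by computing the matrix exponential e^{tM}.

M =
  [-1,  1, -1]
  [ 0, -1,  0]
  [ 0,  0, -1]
e^{tM} =
  [exp(-t), t*exp(-t), -t*exp(-t)]
  [0, exp(-t), 0]
  [0, 0, exp(-t)]

Strategy: write M = P · J · P⁻¹ where J is a Jordan canonical form, so e^{tM} = P · e^{tJ} · P⁻¹, and e^{tJ} can be computed block-by-block.

M has Jordan form
J =
  [-1,  1,  0]
  [ 0, -1,  0]
  [ 0,  0, -1]
(up to reordering of blocks).

Per-block formulas:
  For a 2×2 Jordan block J_2(-1): exp(t · J_2(-1)) = e^(-1t)·(I + t·N), where N is the 2×2 nilpotent shift.
  For a 1×1 block at λ = -1: exp(t · [-1]) = [e^(-1t)].

After assembling e^{tJ} and conjugating by P, we get:

e^{tM} =
  [exp(-t), t*exp(-t), -t*exp(-t)]
  [0, exp(-t), 0]
  [0, 0, exp(-t)]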